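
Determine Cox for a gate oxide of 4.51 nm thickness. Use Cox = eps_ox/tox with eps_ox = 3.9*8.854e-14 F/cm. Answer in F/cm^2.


Step 1: eps_ox = 3.9 * 8.854e-14 = 3.45306e-13 F/cm
Step 2: tox in cm = 4.51 nm * 1e-7 = 4.5100e-07 cm
Step 3: Cox = 3.45306e-13 / 4.5100e-07 = 7.66e-07 F/cm^2

7.66e-07


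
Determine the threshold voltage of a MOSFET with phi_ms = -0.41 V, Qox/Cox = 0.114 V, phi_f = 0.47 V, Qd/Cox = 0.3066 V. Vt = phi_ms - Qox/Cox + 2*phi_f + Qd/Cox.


Step 1: Vt = phi_ms - Qox/Cox + 2*phi_f + Qd/Cox
Step 2: Vt = -0.41 - 0.114 + 2*0.47 + 0.3066
Step 3: Vt = -0.41 - 0.114 + 0.94 + 0.3066
Step 4: Vt = 0.7226 V

0.7226


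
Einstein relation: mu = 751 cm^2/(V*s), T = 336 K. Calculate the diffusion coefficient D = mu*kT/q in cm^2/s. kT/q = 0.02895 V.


Step 1: D = mu * (kT/q)
Step 2: D = 751 * 0.02895
Step 3: D = 21.74 cm^2/s

21.74


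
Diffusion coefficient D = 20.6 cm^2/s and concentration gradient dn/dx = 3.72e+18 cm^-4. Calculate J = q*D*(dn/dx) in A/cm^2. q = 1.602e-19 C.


Step 1: J = q * D * (dn/dx)
Step 2: J = 1.602e-19 * 20.6 * 3.72e+18
Step 3: J = 1.23e+01 A/cm^2

1.23e+01


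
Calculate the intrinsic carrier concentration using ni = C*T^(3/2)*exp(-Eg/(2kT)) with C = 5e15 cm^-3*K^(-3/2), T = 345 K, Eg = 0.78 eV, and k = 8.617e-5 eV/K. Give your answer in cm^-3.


Step 1: Compute kT = 8.617e-5 * 345 = 0.02972865 eV
Step 2: Exponent = -Eg/(2kT) = -0.78/(2*0.02972865) = -13.11866
Step 3: T^(3/2) = 345^1.5 = 6408.09
Step 4: ni = 5e15 * 6408.09 * exp(-13.11866) = 6.43e+13 cm^-3

6.43e+13


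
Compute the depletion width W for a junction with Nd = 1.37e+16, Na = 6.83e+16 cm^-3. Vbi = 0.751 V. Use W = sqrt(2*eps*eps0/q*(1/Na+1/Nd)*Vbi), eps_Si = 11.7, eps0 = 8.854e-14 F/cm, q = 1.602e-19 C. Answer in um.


Step 1: 1/Na + 1/Nd = 1/6.83e+16 + 1/1.37e+16 = 8.76340e-17
Step 2: 2*eps*eps0/q = 2*11.7*8.854e-14/1.602e-19 = 1.293281e+07
Step 3: W^2 = 1.293281e+07 * 8.76340e-17 * 0.751 = 8.51149e-10
Step 4: W = sqrt(8.51149e-10) = 2.917e-05 cm = 0.2917 um

0.2917


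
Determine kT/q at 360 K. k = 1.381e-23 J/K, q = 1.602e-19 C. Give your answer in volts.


Step 1: kT = 1.381e-23 * 360 = 4.9716e-21 J
Step 2: Vt = kT/q = 4.9716e-21 / 1.602e-19
Step 3: Vt = 0.03103 V

0.03103


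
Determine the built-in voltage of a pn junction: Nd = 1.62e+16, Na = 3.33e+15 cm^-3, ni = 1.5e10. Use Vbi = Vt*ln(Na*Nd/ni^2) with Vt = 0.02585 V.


Step 1: Compute Na*Nd/ni^2 = 3.33e+15 * 1.62e+16 / (1.5e10)^2 = 2.3976e+11
Step 2: ln(2.3976e+11) = 26.2029
Step 3: Vbi = 0.02585 * 26.2029 = 0.677 V

0.677


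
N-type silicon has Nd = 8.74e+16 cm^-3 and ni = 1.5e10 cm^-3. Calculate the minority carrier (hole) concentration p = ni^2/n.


Step 1: Since Nd >> ni, n ≈ Nd = 8.74e+16 cm^-3
Step 2: p = ni^2 / n = (1.5e10)^2 / 8.74e+16
Step 3: p = 2.25e20 / 8.74e+16 = 2.57e+03 cm^-3

2.57e+03


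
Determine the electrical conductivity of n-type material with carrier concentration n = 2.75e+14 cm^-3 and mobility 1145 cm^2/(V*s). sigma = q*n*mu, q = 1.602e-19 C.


Step 1: sigma = q * n * mu
Step 2: sigma = 1.602e-19 * 2.75e+14 * 1145
Step 3: sigma = 5.044e-02 S/cm

5.044e-02


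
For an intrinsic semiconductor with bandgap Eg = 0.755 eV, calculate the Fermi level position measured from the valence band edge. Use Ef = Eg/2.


Step 1: For an intrinsic semiconductor, the Fermi level sits at midgap.
Step 2: Ef = Eg / 2 = 0.755 / 2 = 0.3775 eV

0.3775


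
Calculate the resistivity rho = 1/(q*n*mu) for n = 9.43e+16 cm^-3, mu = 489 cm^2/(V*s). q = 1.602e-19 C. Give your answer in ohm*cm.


Step 1: sigma = q * n * mu = 1.602e-19 * 9.43e+16 * 489 = 7.38725e+00 S/cm
Step 2: rho = 1 / sigma = 1 / 7.38725e+00 = 0.1354 ohm*cm

0.1354


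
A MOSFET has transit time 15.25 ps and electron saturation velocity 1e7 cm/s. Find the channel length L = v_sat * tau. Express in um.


Step 1: tau in seconds = 15.25 ps * 1e-12 = 1.5250e-11 s
Step 2: L = v_sat * tau = 1e7 * 1.5250e-11 = 1.5250e-04 cm
Step 3: L in um = 1.5250e-04 * 1e4 = 1.525 um

1.525


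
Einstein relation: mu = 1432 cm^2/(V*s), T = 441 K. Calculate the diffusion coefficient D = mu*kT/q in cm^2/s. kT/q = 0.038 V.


Step 1: D = mu * (kT/q)
Step 2: D = 1432 * 0.038
Step 3: D = 54.42 cm^2/s

54.42


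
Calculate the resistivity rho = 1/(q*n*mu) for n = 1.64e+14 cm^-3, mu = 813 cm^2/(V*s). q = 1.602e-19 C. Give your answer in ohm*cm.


Step 1: sigma = q * n * mu = 1.602e-19 * 1.64e+14 * 813 = 2.13598e-02 S/cm
Step 2: rho = 1 / sigma = 1 / 2.13598e-02 = 46.82 ohm*cm

46.82


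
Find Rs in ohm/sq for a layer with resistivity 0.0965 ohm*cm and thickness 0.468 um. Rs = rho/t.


Step 1: Convert thickness to cm: t = 0.468 um = 4.6800e-05 cm
Step 2: Rs = rho / t = 0.0965 / 4.6800e-05
Step 3: Rs = 2062.0 ohm/sq

2062.0


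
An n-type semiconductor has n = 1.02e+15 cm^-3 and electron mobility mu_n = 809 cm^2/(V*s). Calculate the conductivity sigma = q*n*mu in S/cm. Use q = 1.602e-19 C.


Step 1: sigma = q * n * mu
Step 2: sigma = 1.602e-19 * 1.02e+15 * 809
Step 3: sigma = 1.322e-01 S/cm

1.322e-01


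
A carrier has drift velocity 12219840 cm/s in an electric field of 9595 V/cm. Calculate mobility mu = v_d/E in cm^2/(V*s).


Step 1: mu = v_d / E
Step 2: mu = 12219840 / 9595
Step 3: mu = 1273.56 cm^2/(V*s)

1273.56


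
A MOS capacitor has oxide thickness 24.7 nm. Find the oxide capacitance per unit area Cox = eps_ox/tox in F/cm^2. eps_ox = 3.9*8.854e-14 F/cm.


Step 1: eps_ox = 3.9 * 8.854e-14 = 3.45306e-13 F/cm
Step 2: tox in cm = 24.7 nm * 1e-7 = 2.4700e-06 cm
Step 3: Cox = 3.45306e-13 / 2.4700e-06 = 1.40e-07 F/cm^2

1.40e-07


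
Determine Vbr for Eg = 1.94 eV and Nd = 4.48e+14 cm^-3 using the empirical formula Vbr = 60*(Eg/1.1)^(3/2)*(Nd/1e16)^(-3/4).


Step 1: Eg/1.1 = 1.94/1.1 = 1.763636
Step 2: (Eg/1.1)^1.5 = 1.763636^1.5 = 2.342143
Step 3: (Nd/1e16)^(-0.75) = (0.0448)^(-0.75) = 10.269315
Step 4: Vbr = 60 * 2.342143 * 10.269315 = 1443.1 V

1443.1


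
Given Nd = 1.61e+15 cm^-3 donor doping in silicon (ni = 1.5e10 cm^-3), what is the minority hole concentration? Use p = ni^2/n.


Step 1: Since Nd >> ni, n ≈ Nd = 1.61e+15 cm^-3
Step 2: p = ni^2 / n = (1.5e10)^2 / 1.61e+15
Step 3: p = 2.25e20 / 1.61e+15 = 1.40e+05 cm^-3

1.40e+05


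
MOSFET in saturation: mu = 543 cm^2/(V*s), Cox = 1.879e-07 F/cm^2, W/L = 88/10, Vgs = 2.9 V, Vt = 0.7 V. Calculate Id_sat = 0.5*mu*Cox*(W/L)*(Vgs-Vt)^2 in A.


Step 1: Overdrive voltage Vov = Vgs - Vt = 2.9 - 0.7 = 2.2 V
Step 2: W/L = 88/10 = 8.8
Step 3: Id = 0.5 * 543 * 1.879e-07 * 8.8 * 2.2^2
Step 4: Id = 2.17e-03 A

2.17e-03


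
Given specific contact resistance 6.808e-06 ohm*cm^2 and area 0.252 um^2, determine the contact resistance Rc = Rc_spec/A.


Step 1: Convert area to cm^2: 0.252 um^2 = 2.5200e-09 cm^2
Step 2: Rc = Rc_spec / A = 6.808e-06 / 2.5200e-09
Step 3: Rc = 2.70e+03 ohms

2.70e+03


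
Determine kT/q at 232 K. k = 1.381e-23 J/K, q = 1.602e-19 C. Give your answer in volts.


Step 1: kT = 1.381e-23 * 232 = 3.20392e-21 J
Step 2: Vt = kT/q = 3.20392e-21 / 1.602e-19
Step 3: Vt = 0.02 V

0.02


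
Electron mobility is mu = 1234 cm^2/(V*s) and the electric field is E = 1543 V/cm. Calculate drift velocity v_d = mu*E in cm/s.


Step 1: v_d = mu * E
Step 2: v_d = 1234 * 1543 = 1904062
Step 3: v_d = 1.90e+06 cm/s

1.90e+06


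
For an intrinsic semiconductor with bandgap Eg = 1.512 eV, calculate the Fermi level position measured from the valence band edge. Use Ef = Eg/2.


Step 1: For an intrinsic semiconductor, the Fermi level sits at midgap.
Step 2: Ef = Eg / 2 = 1.512 / 2 = 0.756 eV

0.756


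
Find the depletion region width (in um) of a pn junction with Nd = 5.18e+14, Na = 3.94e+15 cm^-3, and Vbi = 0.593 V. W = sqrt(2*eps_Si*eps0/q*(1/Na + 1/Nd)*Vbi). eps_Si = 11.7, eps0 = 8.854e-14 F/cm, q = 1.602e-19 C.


Step 1: 1/Na + 1/Nd = 1/3.94e+15 + 1/5.18e+14 = 2.18431e-15
Step 2: 2*eps*eps0/q = 2*11.7*8.854e-14/1.602e-19 = 1.293281e+07
Step 3: W^2 = 1.293281e+07 * 2.18431e-15 * 0.593 = 1.67518e-08
Step 4: W = sqrt(1.67518e-08) = 1.294e-04 cm = 1.294 um

1.294


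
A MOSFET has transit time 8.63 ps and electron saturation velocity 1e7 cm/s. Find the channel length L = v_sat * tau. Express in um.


Step 1: tau in seconds = 8.63 ps * 1e-12 = 8.6300e-12 s
Step 2: L = v_sat * tau = 1e7 * 8.6300e-12 = 8.6300e-05 cm
Step 3: L in um = 8.6300e-05 * 1e4 = 0.863 um

0.863


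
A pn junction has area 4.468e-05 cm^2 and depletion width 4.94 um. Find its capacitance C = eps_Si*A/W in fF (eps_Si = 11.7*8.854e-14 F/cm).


Step 1: eps_Si = 11.7 * 8.854e-14 = 1.035918e-12 F/cm
Step 2: W in cm = 4.94 * 1e-4 = 4.94e-04 cm
Step 3: C = 1.035918e-12 * 4.468e-05 / 4.94e-04 = 9.369396e-14 F
Step 4: C = 93.69 fF

93.69


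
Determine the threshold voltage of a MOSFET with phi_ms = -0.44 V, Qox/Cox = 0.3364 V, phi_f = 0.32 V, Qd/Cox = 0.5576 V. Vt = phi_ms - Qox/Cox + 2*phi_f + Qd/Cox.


Step 1: Vt = phi_ms - Qox/Cox + 2*phi_f + Qd/Cox
Step 2: Vt = -0.44 - 0.3364 + 2*0.32 + 0.5576
Step 3: Vt = -0.44 - 0.3364 + 0.64 + 0.5576
Step 4: Vt = 0.4212 V

0.4212


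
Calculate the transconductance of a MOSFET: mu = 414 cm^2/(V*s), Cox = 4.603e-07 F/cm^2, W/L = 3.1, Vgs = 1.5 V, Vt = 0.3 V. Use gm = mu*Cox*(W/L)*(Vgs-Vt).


Step 1: Vov = Vgs - Vt = 1.5 - 0.3 = 1.2 V
Step 2: gm = mu * Cox * (W/L) * Vov
Step 3: gm = 414 * 4.603e-07 * 3.1 * 1.2 = 7.09e-04 S

7.09e-04


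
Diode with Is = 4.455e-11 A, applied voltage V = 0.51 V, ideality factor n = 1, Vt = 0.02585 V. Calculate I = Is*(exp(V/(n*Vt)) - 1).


Step 1: V/(n*Vt) = 0.51/(1*0.02585) = 19.7292
Step 2: exp(19.7292) = 3.7007e+08
Step 3: I = 4.455e-11 * (3.7007e+08 - 1) = 1.65e-02 A

1.65e-02


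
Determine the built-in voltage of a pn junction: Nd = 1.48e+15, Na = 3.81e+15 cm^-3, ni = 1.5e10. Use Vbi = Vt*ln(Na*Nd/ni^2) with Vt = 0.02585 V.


Step 1: Compute Na*Nd/ni^2 = 3.81e+15 * 1.48e+15 / (1.5e10)^2 = 2.5061e+10
Step 2: ln(2.5061e+10) = 23.9446
Step 3: Vbi = 0.02585 * 23.9446 = 0.619 V

0.619


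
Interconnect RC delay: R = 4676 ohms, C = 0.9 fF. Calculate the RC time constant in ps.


Step 1: tau = R * C
Step 2: tau = 4676 * 0.9 fF = 4676 * 9.0e-16 F
Step 3: tau = 4.2084e-12 s = 4.2084 ps

4.2084


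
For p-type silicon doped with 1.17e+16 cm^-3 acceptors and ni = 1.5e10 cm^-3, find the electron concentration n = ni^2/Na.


Step 1: Majority hole concentration p ≈ Na = 1.17e+16 cm^-3
Step 2: n = ni^2 / Na = (1.5e10)^2 / 1.17e+16
Step 3: n = 1.92e+04 cm^-3

1.92e+04


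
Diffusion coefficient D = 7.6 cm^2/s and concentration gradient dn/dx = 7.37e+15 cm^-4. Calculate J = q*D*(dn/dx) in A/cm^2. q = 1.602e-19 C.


Step 1: J = q * D * (dn/dx)
Step 2: J = 1.602e-19 * 7.6 * 7.37e+15
Step 3: J = 8.97e-03 A/cm^2

8.97e-03


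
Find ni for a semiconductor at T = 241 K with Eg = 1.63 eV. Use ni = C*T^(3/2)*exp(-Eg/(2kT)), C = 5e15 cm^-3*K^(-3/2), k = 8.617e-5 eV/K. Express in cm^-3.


Step 1: Compute kT = 8.617e-5 * 241 = 0.02076697 eV
Step 2: Exponent = -Eg/(2kT) = -1.63/(2*0.02076697) = -39.24501
Step 3: T^(3/2) = 241^1.5 = 3741.33
Step 4: ni = 5e15 * 3741.33 * exp(-39.24501) = 1.69e+02 cm^-3

1.69e+02


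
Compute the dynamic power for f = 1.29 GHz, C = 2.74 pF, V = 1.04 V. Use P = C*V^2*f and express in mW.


Step 1: V^2 = 1.04^2 = 1.0816 V^2
Step 2: P = C*V^2*f = 2.74e-12 F * 1.0816 * 1.29e9 Hz
Step 3: P = 3.82302336e-03 W
Step 4: P = 3.823 mW

3.823


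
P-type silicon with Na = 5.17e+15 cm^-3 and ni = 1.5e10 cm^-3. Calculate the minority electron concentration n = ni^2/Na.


Step 1: Majority hole concentration p ≈ Na = 5.17e+15 cm^-3
Step 2: n = ni^2 / Na = (1.5e10)^2 / 5.17e+15
Step 3: n = 4.35e+04 cm^-3

4.35e+04


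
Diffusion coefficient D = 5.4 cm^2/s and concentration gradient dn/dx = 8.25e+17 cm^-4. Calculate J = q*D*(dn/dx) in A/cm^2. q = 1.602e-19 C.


Step 1: J = q * D * (dn/dx)
Step 2: J = 1.602e-19 * 5.4 * 8.25e+17
Step 3: J = 7.14e-01 A/cm^2

7.14e-01


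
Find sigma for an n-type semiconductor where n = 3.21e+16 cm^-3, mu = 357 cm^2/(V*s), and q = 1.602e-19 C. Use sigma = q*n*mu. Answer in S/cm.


Step 1: sigma = q * n * mu
Step 2: sigma = 1.602e-19 * 3.21e+16 * 357
Step 3: sigma = 1.836e+00 S/cm

1.836e+00


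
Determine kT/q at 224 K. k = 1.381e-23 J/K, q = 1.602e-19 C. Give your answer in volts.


Step 1: kT = 1.381e-23 * 224 = 3.09344e-21 J
Step 2: Vt = kT/q = 3.09344e-21 / 1.602e-19
Step 3: Vt = 0.01931 V

0.01931


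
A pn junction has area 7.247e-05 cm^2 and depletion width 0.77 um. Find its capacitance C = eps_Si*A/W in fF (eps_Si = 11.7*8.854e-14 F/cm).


Step 1: eps_Si = 11.7 * 8.854e-14 = 1.035918e-12 F/cm
Step 2: W in cm = 0.77 * 1e-4 = 7.70e-05 cm
Step 3: C = 1.035918e-12 * 7.247e-05 / 7.70e-05 = 9.749737e-13 F
Step 4: C = 974.97 fF

974.97


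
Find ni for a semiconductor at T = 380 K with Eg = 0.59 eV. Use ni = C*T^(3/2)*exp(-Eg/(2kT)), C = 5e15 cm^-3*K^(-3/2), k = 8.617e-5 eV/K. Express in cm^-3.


Step 1: Compute kT = 8.617e-5 * 380 = 0.0327446 eV
Step 2: Exponent = -Eg/(2kT) = -0.59/(2*0.0327446) = -9.00912
Step 3: T^(3/2) = 380^1.5 = 7407.56
Step 4: ni = 5e15 * 7407.56 * exp(-9.00912) = 4.53e+15 cm^-3

4.53e+15


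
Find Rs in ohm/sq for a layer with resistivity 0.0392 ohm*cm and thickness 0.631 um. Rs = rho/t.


Step 1: Convert thickness to cm: t = 0.631 um = 6.3100e-05 cm
Step 2: Rs = rho / t = 0.0392 / 6.3100e-05
Step 3: Rs = 621.2 ohm/sq

621.2


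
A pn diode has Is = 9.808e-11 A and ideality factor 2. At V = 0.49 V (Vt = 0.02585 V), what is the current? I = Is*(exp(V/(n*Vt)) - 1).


Step 1: V/(n*Vt) = 0.49/(2*0.02585) = 9.4778
Step 2: exp(9.4778) = 1.3066e+04
Step 3: I = 9.808e-11 * (1.3066e+04 - 1) = 1.28e-06 A

1.28e-06


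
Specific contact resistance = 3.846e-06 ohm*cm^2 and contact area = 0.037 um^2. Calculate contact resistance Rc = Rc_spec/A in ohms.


Step 1: Convert area to cm^2: 0.037 um^2 = 3.7000e-10 cm^2
Step 2: Rc = Rc_spec / A = 3.846e-06 / 3.7000e-10
Step 3: Rc = 1.04e+04 ohms

1.04e+04


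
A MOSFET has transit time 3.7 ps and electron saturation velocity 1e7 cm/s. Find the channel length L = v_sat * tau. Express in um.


Step 1: tau in seconds = 3.7 ps * 1e-12 = 3.7000e-12 s
Step 2: L = v_sat * tau = 1e7 * 3.7000e-12 = 3.7000e-05 cm
Step 3: L in um = 3.7000e-05 * 1e4 = 0.37 um

0.37


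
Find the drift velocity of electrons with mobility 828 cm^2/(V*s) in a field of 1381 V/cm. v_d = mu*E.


Step 1: v_d = mu * E
Step 2: v_d = 828 * 1381 = 1143468
Step 3: v_d = 1.14e+06 cm/s

1.14e+06


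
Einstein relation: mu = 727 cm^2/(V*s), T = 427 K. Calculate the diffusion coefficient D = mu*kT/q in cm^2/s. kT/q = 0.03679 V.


Step 1: D = mu * (kT/q)
Step 2: D = 727 * 0.03679
Step 3: D = 26.75 cm^2/s

26.75


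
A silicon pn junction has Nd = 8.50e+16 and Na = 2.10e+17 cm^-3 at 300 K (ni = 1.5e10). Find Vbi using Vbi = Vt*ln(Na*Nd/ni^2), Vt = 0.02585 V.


Step 1: Compute Na*Nd/ni^2 = 2.10e+17 * 8.50e+16 / (1.5e10)^2 = 7.9333e+13
Step 2: ln(7.9333e+13) = 32.0047
Step 3: Vbi = 0.02585 * 32.0047 = 0.827 V

0.827


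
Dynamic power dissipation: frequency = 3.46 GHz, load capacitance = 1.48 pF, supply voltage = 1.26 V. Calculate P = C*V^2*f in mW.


Step 1: V^2 = 1.26^2 = 1.5876 V^2
Step 2: P = C*V^2*f = 1.48e-12 F * 1.5876 * 3.46e9 Hz
Step 3: P = 8.12978208e-03 W
Step 4: P = 8.13 mW

8.13


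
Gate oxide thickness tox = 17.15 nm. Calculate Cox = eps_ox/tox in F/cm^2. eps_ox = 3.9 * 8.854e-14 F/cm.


Step 1: eps_ox = 3.9 * 8.854e-14 = 3.45306e-13 F/cm
Step 2: tox in cm = 17.15 nm * 1e-7 = 1.7150e-06 cm
Step 3: Cox = 3.45306e-13 / 1.7150e-06 = 2.01e-07 F/cm^2

2.01e-07


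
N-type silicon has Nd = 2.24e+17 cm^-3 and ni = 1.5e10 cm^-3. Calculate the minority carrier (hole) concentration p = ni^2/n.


Step 1: Since Nd >> ni, n ≈ Nd = 2.24e+17 cm^-3
Step 2: p = ni^2 / n = (1.5e10)^2 / 2.24e+17
Step 3: p = 2.25e20 / 2.24e+17 = 1.00e+03 cm^-3

1.00e+03


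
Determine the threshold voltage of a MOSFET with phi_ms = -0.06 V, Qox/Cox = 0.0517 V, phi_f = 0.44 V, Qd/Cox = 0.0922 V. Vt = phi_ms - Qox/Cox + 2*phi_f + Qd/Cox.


Step 1: Vt = phi_ms - Qox/Cox + 2*phi_f + Qd/Cox
Step 2: Vt = -0.06 - 0.0517 + 2*0.44 + 0.0922
Step 3: Vt = -0.06 - 0.0517 + 0.88 + 0.0922
Step 4: Vt = 0.8605 V

0.8605


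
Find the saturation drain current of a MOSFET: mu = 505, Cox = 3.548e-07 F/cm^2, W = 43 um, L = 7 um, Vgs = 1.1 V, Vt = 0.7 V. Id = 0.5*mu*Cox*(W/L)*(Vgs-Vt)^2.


Step 1: Overdrive voltage Vov = Vgs - Vt = 1.1 - 0.7 = 0.4 V
Step 2: W/L = 43/7 = 6.14286
Step 3: Id = 0.5 * 505 * 3.548e-07 * 6.14286 * 0.4^2
Step 4: Id = 8.81e-05 A

8.81e-05


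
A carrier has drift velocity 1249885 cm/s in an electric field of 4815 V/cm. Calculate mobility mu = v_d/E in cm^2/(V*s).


Step 1: mu = v_d / E
Step 2: mu = 1249885 / 4815
Step 3: mu = 259.58 cm^2/(V*s)

259.58


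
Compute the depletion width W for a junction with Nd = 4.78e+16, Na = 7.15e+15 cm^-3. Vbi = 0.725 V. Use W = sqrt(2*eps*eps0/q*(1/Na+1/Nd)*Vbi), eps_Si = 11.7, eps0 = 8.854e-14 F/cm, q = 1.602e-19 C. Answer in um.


Step 1: 1/Na + 1/Nd = 1/7.15e+15 + 1/4.78e+16 = 1.60781e-16
Step 2: 2*eps*eps0/q = 2*11.7*8.854e-14/1.602e-19 = 1.293281e+07
Step 3: W^2 = 1.293281e+07 * 1.60781e-16 * 0.725 = 1.50753e-09
Step 4: W = sqrt(1.50753e-09) = 3.883e-05 cm = 0.3883 um

0.3883


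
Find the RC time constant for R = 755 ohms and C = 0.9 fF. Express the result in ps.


Step 1: tau = R * C
Step 2: tau = 755 * 0.9 fF = 755 * 9.0e-16 F
Step 3: tau = 6.795e-13 s = 0.6795 ps

0.6795


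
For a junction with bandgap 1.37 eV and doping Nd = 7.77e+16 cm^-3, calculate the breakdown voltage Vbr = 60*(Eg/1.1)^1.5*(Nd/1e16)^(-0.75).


Step 1: Eg/1.1 = 1.37/1.1 = 1.245455
Step 2: (Eg/1.1)^1.5 = 1.245455^1.5 = 1.389927
Step 3: (Nd/1e16)^(-0.75) = (7.77)^(-0.75) = 0.214874
Step 4: Vbr = 60 * 1.389927 * 0.214874 = 17.9 V

17.9


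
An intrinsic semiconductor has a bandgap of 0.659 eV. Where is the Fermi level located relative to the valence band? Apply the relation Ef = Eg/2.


Step 1: For an intrinsic semiconductor, the Fermi level sits at midgap.
Step 2: Ef = Eg / 2 = 0.659 / 2 = 0.3295 eV

0.3295


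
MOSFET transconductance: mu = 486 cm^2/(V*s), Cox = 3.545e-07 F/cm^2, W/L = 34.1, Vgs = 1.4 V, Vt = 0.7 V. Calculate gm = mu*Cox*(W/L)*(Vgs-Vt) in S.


Step 1: Vov = Vgs - Vt = 1.4 - 0.7 = 0.7 V
Step 2: gm = mu * Cox * (W/L) * Vov
Step 3: gm = 486 * 3.545e-07 * 34.1 * 0.7 = 4.11e-03 S

4.11e-03


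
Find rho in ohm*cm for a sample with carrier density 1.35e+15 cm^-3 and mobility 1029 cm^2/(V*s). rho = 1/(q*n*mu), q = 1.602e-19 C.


Step 1: sigma = q * n * mu = 1.602e-19 * 1.35e+15 * 1029 = 2.22542e-01 S/cm
Step 2: rho = 1 / sigma = 1 / 2.22542e-01 = 4.494 ohm*cm

4.494


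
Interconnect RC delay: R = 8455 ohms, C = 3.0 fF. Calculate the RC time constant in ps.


Step 1: tau = R * C
Step 2: tau = 8455 * 3.0 fF = 8455 * 3.0e-15 F
Step 3: tau = 2.5365e-11 s = 25.365 ps

25.365


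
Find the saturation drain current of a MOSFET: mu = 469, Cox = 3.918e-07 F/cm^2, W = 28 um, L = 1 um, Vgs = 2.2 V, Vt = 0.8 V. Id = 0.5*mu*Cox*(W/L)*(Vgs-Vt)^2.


Step 1: Overdrive voltage Vov = Vgs - Vt = 2.2 - 0.8 = 1.4 V
Step 2: W/L = 28/1 = 28
Step 3: Id = 0.5 * 469 * 3.918e-07 * 28 * 1.4^2
Step 4: Id = 5.04e-03 A

5.04e-03


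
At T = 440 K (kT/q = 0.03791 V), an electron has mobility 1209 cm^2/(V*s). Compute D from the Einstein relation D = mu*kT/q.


Step 1: D = mu * (kT/q)
Step 2: D = 1209 * 0.03791
Step 3: D = 45.83 cm^2/s

45.83


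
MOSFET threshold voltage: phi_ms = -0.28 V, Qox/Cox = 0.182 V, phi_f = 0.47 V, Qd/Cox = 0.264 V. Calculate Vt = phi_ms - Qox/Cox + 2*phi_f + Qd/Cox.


Step 1: Vt = phi_ms - Qox/Cox + 2*phi_f + Qd/Cox
Step 2: Vt = -0.28 - 0.182 + 2*0.47 + 0.264
Step 3: Vt = -0.28 - 0.182 + 0.94 + 0.264
Step 4: Vt = 0.742 V

0.742


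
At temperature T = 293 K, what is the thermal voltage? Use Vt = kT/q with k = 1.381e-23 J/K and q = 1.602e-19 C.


Step 1: kT = 1.381e-23 * 293 = 4.04633e-21 J
Step 2: Vt = kT/q = 4.04633e-21 / 1.602e-19
Step 3: Vt = 0.02526 V

0.02526


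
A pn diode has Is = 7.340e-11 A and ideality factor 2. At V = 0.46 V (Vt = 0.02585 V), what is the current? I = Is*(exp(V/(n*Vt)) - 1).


Step 1: V/(n*Vt) = 0.46/(2*0.02585) = 8.8975
Step 2: exp(8.8975) = 7.3137e+03
Step 3: I = 7.340e-11 * (7.3137e+03 - 1) = 5.37e-07 A

5.37e-07


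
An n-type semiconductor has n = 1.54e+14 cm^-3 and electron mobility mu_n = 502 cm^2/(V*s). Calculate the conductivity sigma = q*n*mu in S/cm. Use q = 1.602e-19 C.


Step 1: sigma = q * n * mu
Step 2: sigma = 1.602e-19 * 1.54e+14 * 502
Step 3: sigma = 1.238e-02 S/cm

1.238e-02


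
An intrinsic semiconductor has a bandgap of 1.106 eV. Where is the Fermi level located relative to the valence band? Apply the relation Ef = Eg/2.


Step 1: For an intrinsic semiconductor, the Fermi level sits at midgap.
Step 2: Ef = Eg / 2 = 1.106 / 2 = 0.553 eV

0.553


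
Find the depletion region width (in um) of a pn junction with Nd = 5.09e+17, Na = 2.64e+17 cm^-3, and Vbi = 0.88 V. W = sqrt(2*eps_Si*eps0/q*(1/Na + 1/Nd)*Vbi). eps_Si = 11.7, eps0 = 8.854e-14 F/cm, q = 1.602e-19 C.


Step 1: 1/Na + 1/Nd = 1/2.64e+17 + 1/5.09e+17 = 5.75252e-18
Step 2: 2*eps*eps0/q = 2*11.7*8.854e-14/1.602e-19 = 1.293281e+07
Step 3: W^2 = 1.293281e+07 * 5.75252e-18 * 0.88 = 6.54687e-11
Step 4: W = sqrt(6.54687e-11) = 8.091e-06 cm = 0.08091 um

0.08091


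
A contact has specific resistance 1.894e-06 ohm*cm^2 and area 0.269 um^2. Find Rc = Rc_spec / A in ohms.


Step 1: Convert area to cm^2: 0.269 um^2 = 2.6900e-09 cm^2
Step 2: Rc = Rc_spec / A = 1.894e-06 / 2.6900e-09
Step 3: Rc = 7.04e+02 ohms

7.04e+02


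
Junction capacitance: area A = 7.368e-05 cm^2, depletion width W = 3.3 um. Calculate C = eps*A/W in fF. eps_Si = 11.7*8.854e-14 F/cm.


Step 1: eps_Si = 11.7 * 8.854e-14 = 1.035918e-12 F/cm
Step 2: W in cm = 3.3 * 1e-4 = 3.30e-04 cm
Step 3: C = 1.035918e-12 * 7.368e-05 / 3.30e-04 = 2.312922e-13 F
Step 4: C = 231.29 fF

231.29


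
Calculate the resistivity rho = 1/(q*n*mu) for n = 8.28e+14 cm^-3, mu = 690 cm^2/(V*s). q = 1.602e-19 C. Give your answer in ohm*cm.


Step 1: sigma = q * n * mu = 1.602e-19 * 8.28e+14 * 690 = 9.15255e-02 S/cm
Step 2: rho = 1 / sigma = 1 / 9.15255e-02 = 10.93 ohm*cm

10.93


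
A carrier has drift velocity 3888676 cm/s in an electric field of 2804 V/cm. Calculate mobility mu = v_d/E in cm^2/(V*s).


Step 1: mu = v_d / E
Step 2: mu = 3888676 / 2804
Step 3: mu = 1386.83 cm^2/(V*s)

1386.83


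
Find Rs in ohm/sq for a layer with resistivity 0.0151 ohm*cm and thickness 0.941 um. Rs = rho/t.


Step 1: Convert thickness to cm: t = 0.941 um = 9.4100e-05 cm
Step 2: Rs = rho / t = 0.0151 / 9.4100e-05
Step 3: Rs = 160.5 ohm/sq

160.5


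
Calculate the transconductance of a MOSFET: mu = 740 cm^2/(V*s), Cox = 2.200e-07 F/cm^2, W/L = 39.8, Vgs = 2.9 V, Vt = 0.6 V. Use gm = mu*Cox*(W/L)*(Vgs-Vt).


Step 1: Vov = Vgs - Vt = 2.9 - 0.6 = 2.3 V
Step 2: gm = mu * Cox * (W/L) * Vov
Step 3: gm = 740 * 2.200e-07 * 39.8 * 2.3 = 1.49e-02 S

1.49e-02


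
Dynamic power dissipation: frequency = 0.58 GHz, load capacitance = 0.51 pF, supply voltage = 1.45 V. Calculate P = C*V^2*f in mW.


Step 1: V^2 = 1.45^2 = 2.1025 V^2
Step 2: P = C*V^2*f = 0.51e-12 F * 2.1025 * 0.58e9 Hz
Step 3: P = 6.219195e-04 W
Step 4: P = 0.622 mW

0.622


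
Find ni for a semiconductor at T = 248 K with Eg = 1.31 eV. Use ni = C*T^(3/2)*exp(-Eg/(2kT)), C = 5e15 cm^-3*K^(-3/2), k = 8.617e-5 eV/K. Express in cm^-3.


Step 1: Compute kT = 8.617e-5 * 248 = 0.02137016 eV
Step 2: Exponent = -Eg/(2kT) = -1.31/(2*0.02137016) = -30.65022
Step 3: T^(3/2) = 248^1.5 = 3905.51
Step 4: ni = 5e15 * 3905.51 * exp(-30.65022) = 9.54e+05 cm^-3

9.54e+05


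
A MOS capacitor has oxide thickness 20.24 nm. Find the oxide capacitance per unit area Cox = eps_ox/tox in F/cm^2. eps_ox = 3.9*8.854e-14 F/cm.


Step 1: eps_ox = 3.9 * 8.854e-14 = 3.45306e-13 F/cm
Step 2: tox in cm = 20.24 nm * 1e-7 = 2.0240e-06 cm
Step 3: Cox = 3.45306e-13 / 2.0240e-06 = 1.71e-07 F/cm^2

1.71e-07


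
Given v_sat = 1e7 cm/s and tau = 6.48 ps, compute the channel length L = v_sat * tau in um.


Step 1: tau in seconds = 6.48 ps * 1e-12 = 6.4800e-12 s
Step 2: L = v_sat * tau = 1e7 * 6.4800e-12 = 6.4800e-05 cm
Step 3: L in um = 6.4800e-05 * 1e4 = 0.648 um

0.648


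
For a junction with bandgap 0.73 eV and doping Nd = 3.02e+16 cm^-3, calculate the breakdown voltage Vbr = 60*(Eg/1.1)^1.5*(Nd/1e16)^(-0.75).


Step 1: Eg/1.1 = 0.73/1.1 = 0.663636
Step 2: (Eg/1.1)^1.5 = 0.663636^1.5 = 0.540623
Step 3: (Nd/1e16)^(-0.75) = (3.02)^(-0.75) = 0.436511
Step 4: Vbr = 60 * 0.540623 * 0.436511 = 14.2 V

14.2


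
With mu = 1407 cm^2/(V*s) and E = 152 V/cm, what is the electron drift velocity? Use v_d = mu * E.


Step 1: v_d = mu * E
Step 2: v_d = 1407 * 152 = 213864
Step 3: v_d = 2.14e+05 cm/s

2.14e+05


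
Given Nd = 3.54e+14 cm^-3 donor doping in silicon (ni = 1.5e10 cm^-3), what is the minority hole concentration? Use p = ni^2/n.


Step 1: Since Nd >> ni, n ≈ Nd = 3.54e+14 cm^-3
Step 2: p = ni^2 / n = (1.5e10)^2 / 3.54e+14
Step 3: p = 2.25e20 / 3.54e+14 = 6.36e+05 cm^-3

6.36e+05


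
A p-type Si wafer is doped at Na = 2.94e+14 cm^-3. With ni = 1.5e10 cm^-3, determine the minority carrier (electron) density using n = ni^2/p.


Step 1: Majority hole concentration p ≈ Na = 2.94e+14 cm^-3
Step 2: n = ni^2 / Na = (1.5e10)^2 / 2.94e+14
Step 3: n = 7.65e+05 cm^-3

7.65e+05


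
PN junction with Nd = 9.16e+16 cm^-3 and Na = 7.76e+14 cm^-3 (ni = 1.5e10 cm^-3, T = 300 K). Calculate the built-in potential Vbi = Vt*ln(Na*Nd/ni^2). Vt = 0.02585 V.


Step 1: Compute Na*Nd/ni^2 = 7.76e+14 * 9.16e+16 / (1.5e10)^2 = 3.1592e+11
Step 2: ln(3.1592e+11) = 26.4788
Step 3: Vbi = 0.02585 * 26.4788 = 0.684 V

0.684


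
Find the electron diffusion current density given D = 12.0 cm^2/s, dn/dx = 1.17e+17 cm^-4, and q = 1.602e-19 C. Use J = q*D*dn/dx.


Step 1: J = q * D * (dn/dx)
Step 2: J = 1.602e-19 * 12.0 * 1.17e+17
Step 3: J = 2.25e-01 A/cm^2

2.25e-01


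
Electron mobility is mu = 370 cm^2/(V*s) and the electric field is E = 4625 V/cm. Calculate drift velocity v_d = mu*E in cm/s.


Step 1: v_d = mu * E
Step 2: v_d = 370 * 4625 = 1711250
Step 3: v_d = 1.71e+06 cm/s

1.71e+06


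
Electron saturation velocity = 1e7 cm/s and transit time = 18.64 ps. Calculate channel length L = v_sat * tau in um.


Step 1: tau in seconds = 18.64 ps * 1e-12 = 1.8640e-11 s
Step 2: L = v_sat * tau = 1e7 * 1.8640e-11 = 1.8640e-04 cm
Step 3: L in um = 1.8640e-04 * 1e4 = 1.864 um

1.864


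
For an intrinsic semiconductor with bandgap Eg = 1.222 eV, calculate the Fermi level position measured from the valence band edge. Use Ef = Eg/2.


Step 1: For an intrinsic semiconductor, the Fermi level sits at midgap.
Step 2: Ef = Eg / 2 = 1.222 / 2 = 0.611 eV

0.611


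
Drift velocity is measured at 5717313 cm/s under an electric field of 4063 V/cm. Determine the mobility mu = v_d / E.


Step 1: mu = v_d / E
Step 2: mu = 5717313 / 4063
Step 3: mu = 1407.17 cm^2/(V*s)

1407.17


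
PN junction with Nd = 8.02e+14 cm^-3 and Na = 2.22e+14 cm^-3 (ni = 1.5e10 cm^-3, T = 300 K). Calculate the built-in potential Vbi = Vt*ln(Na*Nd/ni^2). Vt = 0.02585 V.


Step 1: Compute Na*Nd/ni^2 = 2.22e+14 * 8.02e+14 / (1.5e10)^2 = 7.9131e+08
Step 2: ln(7.9131e+08) = 20.4892
Step 3: Vbi = 0.02585 * 20.4892 = 0.53 V

0.53


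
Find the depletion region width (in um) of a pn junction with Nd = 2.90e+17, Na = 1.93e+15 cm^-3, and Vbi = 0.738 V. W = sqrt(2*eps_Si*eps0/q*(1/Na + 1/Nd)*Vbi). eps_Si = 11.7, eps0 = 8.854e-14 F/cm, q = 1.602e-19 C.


Step 1: 1/Na + 1/Nd = 1/1.93e+15 + 1/2.90e+17 = 5.21583e-16
Step 2: 2*eps*eps0/q = 2*11.7*8.854e-14/1.602e-19 = 1.293281e+07
Step 3: W^2 = 1.293281e+07 * 5.21583e-16 * 0.738 = 4.97820e-09
Step 4: W = sqrt(4.97820e-09) = 7.056e-05 cm = 0.7056 um

0.7056


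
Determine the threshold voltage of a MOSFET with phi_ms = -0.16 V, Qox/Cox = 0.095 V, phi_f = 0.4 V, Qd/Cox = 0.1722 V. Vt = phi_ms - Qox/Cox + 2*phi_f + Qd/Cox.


Step 1: Vt = phi_ms - Qox/Cox + 2*phi_f + Qd/Cox
Step 2: Vt = -0.16 - 0.095 + 2*0.4 + 0.1722
Step 3: Vt = -0.16 - 0.095 + 0.8 + 0.1722
Step 4: Vt = 0.7172 V

0.7172


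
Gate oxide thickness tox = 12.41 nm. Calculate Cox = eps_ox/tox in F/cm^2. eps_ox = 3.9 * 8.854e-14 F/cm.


Step 1: eps_ox = 3.9 * 8.854e-14 = 3.45306e-13 F/cm
Step 2: tox in cm = 12.41 nm * 1e-7 = 1.2410e-06 cm
Step 3: Cox = 3.45306e-13 / 1.2410e-06 = 2.78e-07 F/cm^2

2.78e-07


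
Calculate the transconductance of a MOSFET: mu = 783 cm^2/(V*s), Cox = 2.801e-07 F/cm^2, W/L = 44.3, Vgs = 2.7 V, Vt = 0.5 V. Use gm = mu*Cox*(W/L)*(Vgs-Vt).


Step 1: Vov = Vgs - Vt = 2.7 - 0.5 = 2.2 V
Step 2: gm = mu * Cox * (W/L) * Vov
Step 3: gm = 783 * 2.801e-07 * 44.3 * 2.2 = 2.14e-02 S

2.14e-02


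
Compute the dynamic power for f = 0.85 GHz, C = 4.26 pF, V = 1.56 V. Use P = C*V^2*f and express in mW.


Step 1: V^2 = 1.56^2 = 2.4336 V^2
Step 2: P = C*V^2*f = 4.26e-12 F * 2.4336 * 0.85e9 Hz
Step 3: P = 8.8120656e-03 W
Step 4: P = 8.812 mW

8.812


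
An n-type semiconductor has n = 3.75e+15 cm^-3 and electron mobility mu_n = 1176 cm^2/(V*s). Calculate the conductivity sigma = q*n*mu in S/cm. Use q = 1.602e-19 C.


Step 1: sigma = q * n * mu
Step 2: sigma = 1.602e-19 * 3.75e+15 * 1176
Step 3: sigma = 7.065e-01 S/cm

7.065e-01


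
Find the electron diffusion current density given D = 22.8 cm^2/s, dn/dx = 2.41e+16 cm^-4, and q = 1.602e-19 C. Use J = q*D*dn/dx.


Step 1: J = q * D * (dn/dx)
Step 2: J = 1.602e-19 * 22.8 * 2.41e+16
Step 3: J = 8.80e-02 A/cm^2

8.80e-02


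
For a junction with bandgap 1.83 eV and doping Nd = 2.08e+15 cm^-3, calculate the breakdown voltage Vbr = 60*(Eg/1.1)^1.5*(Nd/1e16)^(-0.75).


Step 1: Eg/1.1 = 1.83/1.1 = 1.663636
Step 2: (Eg/1.1)^1.5 = 1.663636^1.5 = 2.145791
Step 3: (Nd/1e16)^(-0.75) = (0.208)^(-0.75) = 3.246777
Step 4: Vbr = 60 * 2.145791 * 3.246777 = 418.0 V

418.0


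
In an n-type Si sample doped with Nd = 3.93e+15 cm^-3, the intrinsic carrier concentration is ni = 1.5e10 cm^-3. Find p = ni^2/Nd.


Step 1: Since Nd >> ni, n ≈ Nd = 3.93e+15 cm^-3
Step 2: p = ni^2 / n = (1.5e10)^2 / 3.93e+15
Step 3: p = 2.25e20 / 3.93e+15 = 5.73e+04 cm^-3

5.73e+04


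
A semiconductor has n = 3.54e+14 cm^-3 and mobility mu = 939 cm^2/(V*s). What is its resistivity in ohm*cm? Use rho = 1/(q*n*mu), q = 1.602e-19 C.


Step 1: sigma = q * n * mu = 1.602e-19 * 3.54e+14 * 939 = 5.32514e-02 S/cm
Step 2: rho = 1 / sigma = 1 / 5.32514e-02 = 18.78 ohm*cm

18.78


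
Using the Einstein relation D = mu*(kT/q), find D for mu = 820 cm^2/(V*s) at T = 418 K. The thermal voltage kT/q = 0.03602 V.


Step 1: D = mu * (kT/q)
Step 2: D = 820 * 0.03602
Step 3: D = 29.54 cm^2/s

29.54


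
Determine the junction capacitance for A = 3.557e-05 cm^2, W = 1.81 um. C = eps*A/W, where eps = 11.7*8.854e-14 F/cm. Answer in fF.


Step 1: eps_Si = 11.7 * 8.854e-14 = 1.035918e-12 F/cm
Step 2: W in cm = 1.81 * 1e-4 = 1.81e-04 cm
Step 3: C = 1.035918e-12 * 3.557e-05 / 1.81e-04 = 2.035779e-13 F
Step 4: C = 203.58 fF

203.58


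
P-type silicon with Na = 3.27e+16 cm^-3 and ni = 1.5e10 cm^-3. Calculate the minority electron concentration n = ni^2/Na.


Step 1: Majority hole concentration p ≈ Na = 3.27e+16 cm^-3
Step 2: n = ni^2 / Na = (1.5e10)^2 / 3.27e+16
Step 3: n = 6.88e+03 cm^-3

6.88e+03


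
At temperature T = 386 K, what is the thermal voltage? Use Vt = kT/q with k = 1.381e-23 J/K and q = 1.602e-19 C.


Step 1: kT = 1.381e-23 * 386 = 5.33066e-21 J
Step 2: Vt = kT/q = 5.33066e-21 / 1.602e-19
Step 3: Vt = 0.03328 V

0.03328


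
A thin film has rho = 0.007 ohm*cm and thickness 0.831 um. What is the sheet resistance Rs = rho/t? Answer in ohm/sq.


Step 1: Convert thickness to cm: t = 0.831 um = 8.3100e-05 cm
Step 2: Rs = rho / t = 0.007 / 8.3100e-05
Step 3: Rs = 84.2 ohm/sq

84.2


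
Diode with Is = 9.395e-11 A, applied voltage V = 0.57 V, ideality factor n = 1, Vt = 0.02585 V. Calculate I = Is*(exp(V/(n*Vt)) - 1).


Step 1: V/(n*Vt) = 0.57/(1*0.02585) = 22.0503
Step 2: exp(22.0503) = 3.7698e+09
Step 3: I = 9.395e-11 * (3.7698e+09 - 1) = 3.54e-01 A

3.54e-01


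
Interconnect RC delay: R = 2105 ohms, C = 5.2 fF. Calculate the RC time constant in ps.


Step 1: tau = R * C
Step 2: tau = 2105 * 5.2 fF = 2105 * 5.2e-15 F
Step 3: tau = 1.0946e-11 s = 10.946 ps

10.946


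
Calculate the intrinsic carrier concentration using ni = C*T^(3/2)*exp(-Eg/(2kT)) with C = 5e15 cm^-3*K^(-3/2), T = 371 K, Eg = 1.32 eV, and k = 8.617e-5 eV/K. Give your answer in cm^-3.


Step 1: Compute kT = 8.617e-5 * 371 = 0.03196907 eV
Step 2: Exponent = -Eg/(2kT) = -1.32/(2*0.03196907) = -20.64495
Step 3: T^(3/2) = 371^1.5 = 7145.96
Step 4: ni = 5e15 * 7145.96 * exp(-20.64495) = 3.86e+10 cm^-3

3.86e+10


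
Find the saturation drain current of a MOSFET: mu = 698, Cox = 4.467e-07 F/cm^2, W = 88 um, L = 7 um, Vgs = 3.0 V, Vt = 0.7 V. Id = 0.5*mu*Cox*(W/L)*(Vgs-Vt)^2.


Step 1: Overdrive voltage Vov = Vgs - Vt = 3.0 - 0.7 = 2.3 V
Step 2: W/L = 88/7 = 12.5714
Step 3: Id = 0.5 * 698 * 4.467e-07 * 12.5714 * 2.3^2
Step 4: Id = 1.04e-02 A

1.04e-02


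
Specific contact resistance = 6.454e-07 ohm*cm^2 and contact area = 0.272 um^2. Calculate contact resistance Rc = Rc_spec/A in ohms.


Step 1: Convert area to cm^2: 0.272 um^2 = 2.7200e-09 cm^2
Step 2: Rc = Rc_spec / A = 6.454e-07 / 2.7200e-09
Step 3: Rc = 2.37e+02 ohms

2.37e+02


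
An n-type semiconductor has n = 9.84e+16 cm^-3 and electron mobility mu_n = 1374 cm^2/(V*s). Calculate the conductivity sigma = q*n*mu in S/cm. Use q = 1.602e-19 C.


Step 1: sigma = q * n * mu
Step 2: sigma = 1.602e-19 * 9.84e+16 * 1374
Step 3: sigma = 2.166e+01 S/cm

2.166e+01


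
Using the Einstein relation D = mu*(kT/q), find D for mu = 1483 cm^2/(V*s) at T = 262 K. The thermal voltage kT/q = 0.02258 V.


Step 1: D = mu * (kT/q)
Step 2: D = 1483 * 0.02258
Step 3: D = 33.49 cm^2/s

33.49


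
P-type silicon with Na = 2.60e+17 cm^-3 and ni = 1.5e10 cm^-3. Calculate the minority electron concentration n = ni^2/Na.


Step 1: Majority hole concentration p ≈ Na = 2.60e+17 cm^-3
Step 2: n = ni^2 / Na = (1.5e10)^2 / 2.60e+17
Step 3: n = 8.65e+02 cm^-3

8.65e+02


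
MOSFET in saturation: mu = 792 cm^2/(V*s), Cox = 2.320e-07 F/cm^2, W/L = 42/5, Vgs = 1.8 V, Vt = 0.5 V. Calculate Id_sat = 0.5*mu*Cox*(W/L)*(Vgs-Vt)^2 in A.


Step 1: Overdrive voltage Vov = Vgs - Vt = 1.8 - 0.5 = 1.3 V
Step 2: W/L = 42/5 = 8.4
Step 3: Id = 0.5 * 792 * 2.320e-07 * 8.4 * 1.3^2
Step 4: Id = 1.30e-03 A

1.30e-03


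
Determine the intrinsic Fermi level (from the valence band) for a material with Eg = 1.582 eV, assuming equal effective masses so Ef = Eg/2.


Step 1: For an intrinsic semiconductor, the Fermi level sits at midgap.
Step 2: Ef = Eg / 2 = 1.582 / 2 = 0.791 eV

0.791


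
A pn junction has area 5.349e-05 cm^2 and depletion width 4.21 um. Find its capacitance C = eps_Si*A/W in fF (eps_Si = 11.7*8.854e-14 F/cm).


Step 1: eps_Si = 11.7 * 8.854e-14 = 1.035918e-12 F/cm
Step 2: W in cm = 4.21 * 1e-4 = 4.21e-04 cm
Step 3: C = 1.035918e-12 * 5.349e-05 / 4.21e-04 = 1.316182e-13 F
Step 4: C = 131.62 fF

131.62


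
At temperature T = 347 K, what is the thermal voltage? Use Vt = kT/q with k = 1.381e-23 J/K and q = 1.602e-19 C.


Step 1: kT = 1.381e-23 * 347 = 4.79207e-21 J
Step 2: Vt = kT/q = 4.79207e-21 / 1.602e-19
Step 3: Vt = 0.02991 V

0.02991


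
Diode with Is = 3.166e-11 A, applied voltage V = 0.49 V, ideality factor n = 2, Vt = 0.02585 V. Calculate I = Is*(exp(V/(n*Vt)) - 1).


Step 1: V/(n*Vt) = 0.49/(2*0.02585) = 9.4778
Step 2: exp(9.4778) = 1.3066e+04
Step 3: I = 3.166e-11 * (1.3066e+04 - 1) = 4.14e-07 A

4.14e-07


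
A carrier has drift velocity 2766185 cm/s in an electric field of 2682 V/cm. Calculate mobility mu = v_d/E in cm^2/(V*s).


Step 1: mu = v_d / E
Step 2: mu = 2766185 / 2682
Step 3: mu = 1031.39 cm^2/(V*s)

1031.39


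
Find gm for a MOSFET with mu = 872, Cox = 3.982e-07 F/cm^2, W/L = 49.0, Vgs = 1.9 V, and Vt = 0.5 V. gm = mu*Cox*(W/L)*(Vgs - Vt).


Step 1: Vov = Vgs - Vt = 1.9 - 0.5 = 1.4 V
Step 2: gm = mu * Cox * (W/L) * Vov
Step 3: gm = 872 * 3.982e-07 * 49.0 * 1.4 = 2.38e-02 S

2.38e-02


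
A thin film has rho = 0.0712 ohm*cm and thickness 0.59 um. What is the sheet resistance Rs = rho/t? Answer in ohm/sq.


Step 1: Convert thickness to cm: t = 0.59 um = 5.9000e-05 cm
Step 2: Rs = rho / t = 0.0712 / 5.9000e-05
Step 3: Rs = 1206.8 ohm/sq

1206.8


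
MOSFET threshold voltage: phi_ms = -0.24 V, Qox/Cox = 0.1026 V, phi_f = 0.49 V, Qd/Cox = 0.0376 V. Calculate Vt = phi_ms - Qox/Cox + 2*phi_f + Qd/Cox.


Step 1: Vt = phi_ms - Qox/Cox + 2*phi_f + Qd/Cox
Step 2: Vt = -0.24 - 0.1026 + 2*0.49 + 0.0376
Step 3: Vt = -0.24 - 0.1026 + 0.98 + 0.0376
Step 4: Vt = 0.675 V

0.675


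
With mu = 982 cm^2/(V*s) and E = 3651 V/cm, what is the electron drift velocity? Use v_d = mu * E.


Step 1: v_d = mu * E
Step 2: v_d = 982 * 3651 = 3585282
Step 3: v_d = 3.59e+06 cm/s

3.59e+06


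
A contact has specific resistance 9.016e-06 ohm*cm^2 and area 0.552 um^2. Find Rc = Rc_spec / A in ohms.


Step 1: Convert area to cm^2: 0.552 um^2 = 5.5200e-09 cm^2
Step 2: Rc = Rc_spec / A = 9.016e-06 / 5.5200e-09
Step 3: Rc = 1.63e+03 ohms

1.63e+03


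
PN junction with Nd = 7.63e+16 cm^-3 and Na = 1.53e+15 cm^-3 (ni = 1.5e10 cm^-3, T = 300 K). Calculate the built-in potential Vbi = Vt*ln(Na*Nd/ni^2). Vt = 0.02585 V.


Step 1: Compute Na*Nd/ni^2 = 1.53e+15 * 7.63e+16 / (1.5e10)^2 = 5.1884e+11
Step 2: ln(5.1884e+11) = 26.9749
Step 3: Vbi = 0.02585 * 26.9749 = 0.697 V

0.697


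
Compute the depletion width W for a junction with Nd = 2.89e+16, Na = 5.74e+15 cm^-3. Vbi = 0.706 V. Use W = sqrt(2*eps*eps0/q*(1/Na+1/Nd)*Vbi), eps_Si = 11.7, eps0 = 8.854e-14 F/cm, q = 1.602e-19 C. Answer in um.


Step 1: 1/Na + 1/Nd = 1/5.74e+15 + 1/2.89e+16 = 2.08818e-16
Step 2: 2*eps*eps0/q = 2*11.7*8.854e-14/1.602e-19 = 1.293281e+07
Step 3: W^2 = 1.293281e+07 * 2.08818e-16 * 0.706 = 1.90663e-09
Step 4: W = sqrt(1.90663e-09) = 4.366e-05 cm = 0.4366 um

0.4366


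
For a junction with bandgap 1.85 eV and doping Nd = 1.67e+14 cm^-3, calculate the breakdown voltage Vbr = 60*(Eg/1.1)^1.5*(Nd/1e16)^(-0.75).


Step 1: Eg/1.1 = 1.85/1.1 = 1.681818
Step 2: (Eg/1.1)^1.5 = 1.681818^1.5 = 2.181064
Step 3: (Nd/1e16)^(-0.75) = (0.0167)^(-0.75) = 21.525966
Step 4: Vbr = 60 * 2.181064 * 21.525966 = 2817.0 V

2817.0


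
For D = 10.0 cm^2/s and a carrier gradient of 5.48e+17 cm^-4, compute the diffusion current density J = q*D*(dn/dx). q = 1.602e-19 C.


Step 1: J = q * D * (dn/dx)
Step 2: J = 1.602e-19 * 10.0 * 5.48e+17
Step 3: J = 8.78e-01 A/cm^2

8.78e-01


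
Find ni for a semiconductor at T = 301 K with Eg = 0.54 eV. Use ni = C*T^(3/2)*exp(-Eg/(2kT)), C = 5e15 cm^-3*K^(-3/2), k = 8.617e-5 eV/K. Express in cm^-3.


Step 1: Compute kT = 8.617e-5 * 301 = 0.02593717 eV
Step 2: Exponent = -Eg/(2kT) = -0.54/(2*0.02593717) = -10.40977
Step 3: T^(3/2) = 301^1.5 = 5222.15
Step 4: ni = 5e15 * 5222.15 * exp(-10.40977) = 7.87e+14 cm^-3

7.87e+14


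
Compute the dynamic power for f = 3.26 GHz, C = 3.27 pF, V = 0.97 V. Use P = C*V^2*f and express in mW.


Step 1: V^2 = 0.97^2 = 0.9409 V^2
Step 2: P = C*V^2*f = 3.27e-12 F * 0.9409 * 3.26e9 Hz
Step 3: P = 1.003018218e-02 W
Step 4: P = 10.03 mW

10.03


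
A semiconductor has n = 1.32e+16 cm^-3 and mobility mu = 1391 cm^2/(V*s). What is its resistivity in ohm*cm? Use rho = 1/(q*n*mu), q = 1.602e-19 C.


Step 1: sigma = q * n * mu = 1.602e-19 * 1.32e+16 * 1391 = 2.94146e+00 S/cm
Step 2: rho = 1 / sigma = 1 / 2.94146e+00 = 0.34 ohm*cm

0.34


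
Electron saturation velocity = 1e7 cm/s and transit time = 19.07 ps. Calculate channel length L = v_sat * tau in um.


Step 1: tau in seconds = 19.07 ps * 1e-12 = 1.9070e-11 s
Step 2: L = v_sat * tau = 1e7 * 1.9070e-11 = 1.9070e-04 cm
Step 3: L in um = 1.9070e-04 * 1e4 = 1.907 um

1.907
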